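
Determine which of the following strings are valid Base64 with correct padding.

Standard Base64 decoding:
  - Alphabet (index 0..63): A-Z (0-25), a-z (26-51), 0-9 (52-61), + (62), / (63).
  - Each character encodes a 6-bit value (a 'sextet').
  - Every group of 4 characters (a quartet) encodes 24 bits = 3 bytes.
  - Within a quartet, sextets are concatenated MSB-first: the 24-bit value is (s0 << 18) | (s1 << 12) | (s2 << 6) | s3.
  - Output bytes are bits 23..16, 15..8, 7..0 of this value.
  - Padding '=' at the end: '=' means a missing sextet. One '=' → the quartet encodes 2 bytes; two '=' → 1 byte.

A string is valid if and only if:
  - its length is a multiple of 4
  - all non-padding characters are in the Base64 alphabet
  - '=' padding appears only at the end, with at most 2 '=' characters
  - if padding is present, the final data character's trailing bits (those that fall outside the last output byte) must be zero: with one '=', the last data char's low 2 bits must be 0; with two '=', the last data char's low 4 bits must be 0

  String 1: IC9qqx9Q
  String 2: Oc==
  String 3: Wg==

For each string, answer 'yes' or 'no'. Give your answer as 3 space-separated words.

String 1: 'IC9qqx9Q' → valid
String 2: 'Oc==' → invalid (bad trailing bits)
String 3: 'Wg==' → valid

Answer: yes no yes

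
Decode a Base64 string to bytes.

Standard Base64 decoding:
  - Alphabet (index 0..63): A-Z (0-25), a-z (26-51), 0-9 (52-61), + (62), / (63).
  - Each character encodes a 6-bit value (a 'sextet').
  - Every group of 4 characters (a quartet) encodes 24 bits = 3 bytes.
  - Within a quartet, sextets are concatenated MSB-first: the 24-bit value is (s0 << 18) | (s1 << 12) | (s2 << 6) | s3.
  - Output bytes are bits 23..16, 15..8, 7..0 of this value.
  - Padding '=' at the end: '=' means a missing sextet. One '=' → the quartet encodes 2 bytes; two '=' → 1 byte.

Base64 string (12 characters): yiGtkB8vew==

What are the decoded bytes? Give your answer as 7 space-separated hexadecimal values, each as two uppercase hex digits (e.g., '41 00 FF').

After char 0 ('y'=50): chars_in_quartet=1 acc=0x32 bytes_emitted=0
After char 1 ('i'=34): chars_in_quartet=2 acc=0xCA2 bytes_emitted=0
After char 2 ('G'=6): chars_in_quartet=3 acc=0x32886 bytes_emitted=0
After char 3 ('t'=45): chars_in_quartet=4 acc=0xCA21AD -> emit CA 21 AD, reset; bytes_emitted=3
After char 4 ('k'=36): chars_in_quartet=1 acc=0x24 bytes_emitted=3
After char 5 ('B'=1): chars_in_quartet=2 acc=0x901 bytes_emitted=3
After char 6 ('8'=60): chars_in_quartet=3 acc=0x2407C bytes_emitted=3
After char 7 ('v'=47): chars_in_quartet=4 acc=0x901F2F -> emit 90 1F 2F, reset; bytes_emitted=6
After char 8 ('e'=30): chars_in_quartet=1 acc=0x1E bytes_emitted=6
After char 9 ('w'=48): chars_in_quartet=2 acc=0x7B0 bytes_emitted=6
Padding '==': partial quartet acc=0x7B0 -> emit 7B; bytes_emitted=7

Answer: CA 21 AD 90 1F 2F 7B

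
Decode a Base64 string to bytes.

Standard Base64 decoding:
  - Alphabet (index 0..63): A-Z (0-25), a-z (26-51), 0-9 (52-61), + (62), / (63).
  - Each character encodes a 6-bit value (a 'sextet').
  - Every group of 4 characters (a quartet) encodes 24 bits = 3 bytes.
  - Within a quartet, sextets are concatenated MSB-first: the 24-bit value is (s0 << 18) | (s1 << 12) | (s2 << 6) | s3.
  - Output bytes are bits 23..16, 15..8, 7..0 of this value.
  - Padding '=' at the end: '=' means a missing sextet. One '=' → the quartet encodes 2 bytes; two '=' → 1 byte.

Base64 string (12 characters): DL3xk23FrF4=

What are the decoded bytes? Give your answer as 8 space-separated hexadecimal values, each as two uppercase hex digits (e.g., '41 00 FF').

Answer: 0C BD F1 93 6D C5 AC 5E

Derivation:
After char 0 ('D'=3): chars_in_quartet=1 acc=0x3 bytes_emitted=0
After char 1 ('L'=11): chars_in_quartet=2 acc=0xCB bytes_emitted=0
After char 2 ('3'=55): chars_in_quartet=3 acc=0x32F7 bytes_emitted=0
After char 3 ('x'=49): chars_in_quartet=4 acc=0xCBDF1 -> emit 0C BD F1, reset; bytes_emitted=3
After char 4 ('k'=36): chars_in_quartet=1 acc=0x24 bytes_emitted=3
After char 5 ('2'=54): chars_in_quartet=2 acc=0x936 bytes_emitted=3
After char 6 ('3'=55): chars_in_quartet=3 acc=0x24DB7 bytes_emitted=3
After char 7 ('F'=5): chars_in_quartet=4 acc=0x936DC5 -> emit 93 6D C5, reset; bytes_emitted=6
After char 8 ('r'=43): chars_in_quartet=1 acc=0x2B bytes_emitted=6
After char 9 ('F'=5): chars_in_quartet=2 acc=0xAC5 bytes_emitted=6
After char 10 ('4'=56): chars_in_quartet=3 acc=0x2B178 bytes_emitted=6
Padding '=': partial quartet acc=0x2B178 -> emit AC 5E; bytes_emitted=8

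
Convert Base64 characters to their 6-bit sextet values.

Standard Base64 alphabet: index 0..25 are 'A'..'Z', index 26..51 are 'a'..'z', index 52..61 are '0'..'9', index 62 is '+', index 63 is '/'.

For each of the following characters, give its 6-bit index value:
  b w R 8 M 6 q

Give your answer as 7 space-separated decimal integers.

Answer: 27 48 17 60 12 58 42

Derivation:
'b': a..z range, 26 + ord('b') − ord('a') = 27
'w': a..z range, 26 + ord('w') − ord('a') = 48
'R': A..Z range, ord('R') − ord('A') = 17
'8': 0..9 range, 52 + ord('8') − ord('0') = 60
'M': A..Z range, ord('M') − ord('A') = 12
'6': 0..9 range, 52 + ord('6') − ord('0') = 58
'q': a..z range, 26 + ord('q') − ord('a') = 42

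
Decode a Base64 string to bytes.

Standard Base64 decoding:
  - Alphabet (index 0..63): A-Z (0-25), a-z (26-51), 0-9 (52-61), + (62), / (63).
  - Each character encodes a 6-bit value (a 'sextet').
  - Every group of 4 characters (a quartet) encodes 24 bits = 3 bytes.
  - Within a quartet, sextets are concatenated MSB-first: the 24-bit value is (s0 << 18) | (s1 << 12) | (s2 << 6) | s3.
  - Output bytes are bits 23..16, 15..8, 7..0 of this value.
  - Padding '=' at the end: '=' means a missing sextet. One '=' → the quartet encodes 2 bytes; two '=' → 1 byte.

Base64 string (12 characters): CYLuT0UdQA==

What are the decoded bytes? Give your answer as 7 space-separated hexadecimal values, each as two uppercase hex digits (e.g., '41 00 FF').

After char 0 ('C'=2): chars_in_quartet=1 acc=0x2 bytes_emitted=0
After char 1 ('Y'=24): chars_in_quartet=2 acc=0x98 bytes_emitted=0
After char 2 ('L'=11): chars_in_quartet=3 acc=0x260B bytes_emitted=0
After char 3 ('u'=46): chars_in_quartet=4 acc=0x982EE -> emit 09 82 EE, reset; bytes_emitted=3
After char 4 ('T'=19): chars_in_quartet=1 acc=0x13 bytes_emitted=3
After char 5 ('0'=52): chars_in_quartet=2 acc=0x4F4 bytes_emitted=3
After char 6 ('U'=20): chars_in_quartet=3 acc=0x13D14 bytes_emitted=3
After char 7 ('d'=29): chars_in_quartet=4 acc=0x4F451D -> emit 4F 45 1D, reset; bytes_emitted=6
After char 8 ('Q'=16): chars_in_quartet=1 acc=0x10 bytes_emitted=6
After char 9 ('A'=0): chars_in_quartet=2 acc=0x400 bytes_emitted=6
Padding '==': partial quartet acc=0x400 -> emit 40; bytes_emitted=7

Answer: 09 82 EE 4F 45 1D 40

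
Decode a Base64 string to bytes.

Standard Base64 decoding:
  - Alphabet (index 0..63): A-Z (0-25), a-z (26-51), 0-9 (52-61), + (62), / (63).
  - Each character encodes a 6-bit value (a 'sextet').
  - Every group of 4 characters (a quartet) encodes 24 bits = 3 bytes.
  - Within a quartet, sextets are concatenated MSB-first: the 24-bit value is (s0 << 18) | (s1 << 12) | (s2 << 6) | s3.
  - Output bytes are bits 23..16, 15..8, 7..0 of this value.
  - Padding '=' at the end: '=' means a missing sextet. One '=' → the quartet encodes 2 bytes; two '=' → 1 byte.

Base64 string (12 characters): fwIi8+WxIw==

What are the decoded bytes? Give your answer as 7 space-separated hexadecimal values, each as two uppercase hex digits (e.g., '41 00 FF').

Answer: 7F 02 22 F3 E5 B1 23

Derivation:
After char 0 ('f'=31): chars_in_quartet=1 acc=0x1F bytes_emitted=0
After char 1 ('w'=48): chars_in_quartet=2 acc=0x7F0 bytes_emitted=0
After char 2 ('I'=8): chars_in_quartet=3 acc=0x1FC08 bytes_emitted=0
After char 3 ('i'=34): chars_in_quartet=4 acc=0x7F0222 -> emit 7F 02 22, reset; bytes_emitted=3
After char 4 ('8'=60): chars_in_quartet=1 acc=0x3C bytes_emitted=3
After char 5 ('+'=62): chars_in_quartet=2 acc=0xF3E bytes_emitted=3
After char 6 ('W'=22): chars_in_quartet=3 acc=0x3CF96 bytes_emitted=3
After char 7 ('x'=49): chars_in_quartet=4 acc=0xF3E5B1 -> emit F3 E5 B1, reset; bytes_emitted=6
After char 8 ('I'=8): chars_in_quartet=1 acc=0x8 bytes_emitted=6
After char 9 ('w'=48): chars_in_quartet=2 acc=0x230 bytes_emitted=6
Padding '==': partial quartet acc=0x230 -> emit 23; bytes_emitted=7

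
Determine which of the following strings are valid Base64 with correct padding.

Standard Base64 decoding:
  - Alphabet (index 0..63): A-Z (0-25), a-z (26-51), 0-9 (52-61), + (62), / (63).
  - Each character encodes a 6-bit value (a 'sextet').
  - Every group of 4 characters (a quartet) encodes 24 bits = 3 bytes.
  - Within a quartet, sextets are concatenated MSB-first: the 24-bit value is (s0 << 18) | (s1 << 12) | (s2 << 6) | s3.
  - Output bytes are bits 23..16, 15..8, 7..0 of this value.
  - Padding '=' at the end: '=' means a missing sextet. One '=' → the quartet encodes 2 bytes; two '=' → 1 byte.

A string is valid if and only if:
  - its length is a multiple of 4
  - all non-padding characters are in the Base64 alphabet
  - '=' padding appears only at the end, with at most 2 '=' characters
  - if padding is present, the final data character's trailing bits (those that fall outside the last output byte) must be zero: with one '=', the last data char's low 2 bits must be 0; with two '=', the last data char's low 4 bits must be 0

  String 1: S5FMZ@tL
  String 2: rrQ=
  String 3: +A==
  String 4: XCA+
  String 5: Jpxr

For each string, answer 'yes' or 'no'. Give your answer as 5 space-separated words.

Answer: no yes yes yes yes

Derivation:
String 1: 'S5FMZ@tL' → invalid (bad char(s): ['@'])
String 2: 'rrQ=' → valid
String 3: '+A==' → valid
String 4: 'XCA+' → valid
String 5: 'Jpxr' → valid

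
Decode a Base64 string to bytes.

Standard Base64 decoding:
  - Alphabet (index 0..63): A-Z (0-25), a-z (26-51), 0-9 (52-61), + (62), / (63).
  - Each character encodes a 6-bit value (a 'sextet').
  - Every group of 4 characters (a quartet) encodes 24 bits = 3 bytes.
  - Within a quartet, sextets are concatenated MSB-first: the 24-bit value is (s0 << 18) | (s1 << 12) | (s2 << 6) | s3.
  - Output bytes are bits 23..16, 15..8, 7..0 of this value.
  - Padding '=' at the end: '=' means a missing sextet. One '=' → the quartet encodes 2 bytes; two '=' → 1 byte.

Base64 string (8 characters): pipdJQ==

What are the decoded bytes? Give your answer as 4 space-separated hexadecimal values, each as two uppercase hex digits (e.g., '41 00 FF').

After char 0 ('p'=41): chars_in_quartet=1 acc=0x29 bytes_emitted=0
After char 1 ('i'=34): chars_in_quartet=2 acc=0xA62 bytes_emitted=0
After char 2 ('p'=41): chars_in_quartet=3 acc=0x298A9 bytes_emitted=0
After char 3 ('d'=29): chars_in_quartet=4 acc=0xA62A5D -> emit A6 2A 5D, reset; bytes_emitted=3
After char 4 ('J'=9): chars_in_quartet=1 acc=0x9 bytes_emitted=3
After char 5 ('Q'=16): chars_in_quartet=2 acc=0x250 bytes_emitted=3
Padding '==': partial quartet acc=0x250 -> emit 25; bytes_emitted=4

Answer: A6 2A 5D 25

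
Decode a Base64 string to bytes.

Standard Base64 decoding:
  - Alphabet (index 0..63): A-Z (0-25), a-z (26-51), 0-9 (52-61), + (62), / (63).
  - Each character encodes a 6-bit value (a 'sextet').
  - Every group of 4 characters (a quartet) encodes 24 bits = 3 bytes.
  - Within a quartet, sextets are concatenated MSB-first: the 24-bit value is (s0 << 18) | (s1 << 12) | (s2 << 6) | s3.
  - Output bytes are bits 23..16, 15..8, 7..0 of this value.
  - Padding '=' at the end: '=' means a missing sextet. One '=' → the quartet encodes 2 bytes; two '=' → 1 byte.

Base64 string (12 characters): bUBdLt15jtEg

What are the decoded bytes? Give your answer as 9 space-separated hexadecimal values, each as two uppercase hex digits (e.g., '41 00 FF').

After char 0 ('b'=27): chars_in_quartet=1 acc=0x1B bytes_emitted=0
After char 1 ('U'=20): chars_in_quartet=2 acc=0x6D4 bytes_emitted=0
After char 2 ('B'=1): chars_in_quartet=3 acc=0x1B501 bytes_emitted=0
After char 3 ('d'=29): chars_in_quartet=4 acc=0x6D405D -> emit 6D 40 5D, reset; bytes_emitted=3
After char 4 ('L'=11): chars_in_quartet=1 acc=0xB bytes_emitted=3
After char 5 ('t'=45): chars_in_quartet=2 acc=0x2ED bytes_emitted=3
After char 6 ('1'=53): chars_in_quartet=3 acc=0xBB75 bytes_emitted=3
After char 7 ('5'=57): chars_in_quartet=4 acc=0x2EDD79 -> emit 2E DD 79, reset; bytes_emitted=6
After char 8 ('j'=35): chars_in_quartet=1 acc=0x23 bytes_emitted=6
After char 9 ('t'=45): chars_in_quartet=2 acc=0x8ED bytes_emitted=6
After char 10 ('E'=4): chars_in_quartet=3 acc=0x23B44 bytes_emitted=6
After char 11 ('g'=32): chars_in_quartet=4 acc=0x8ED120 -> emit 8E D1 20, reset; bytes_emitted=9

Answer: 6D 40 5D 2E DD 79 8E D1 20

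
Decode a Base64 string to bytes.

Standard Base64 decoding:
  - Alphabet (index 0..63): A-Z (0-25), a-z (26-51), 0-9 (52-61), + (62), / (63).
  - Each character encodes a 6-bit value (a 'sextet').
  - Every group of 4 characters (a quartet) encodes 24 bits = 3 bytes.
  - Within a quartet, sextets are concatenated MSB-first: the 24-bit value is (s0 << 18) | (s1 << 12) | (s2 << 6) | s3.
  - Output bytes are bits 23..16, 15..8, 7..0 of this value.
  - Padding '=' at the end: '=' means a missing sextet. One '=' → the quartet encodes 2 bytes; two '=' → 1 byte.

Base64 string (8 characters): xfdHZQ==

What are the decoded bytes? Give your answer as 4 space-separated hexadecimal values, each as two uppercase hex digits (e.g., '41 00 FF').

Answer: C5 F7 47 65

Derivation:
After char 0 ('x'=49): chars_in_quartet=1 acc=0x31 bytes_emitted=0
After char 1 ('f'=31): chars_in_quartet=2 acc=0xC5F bytes_emitted=0
After char 2 ('d'=29): chars_in_quartet=3 acc=0x317DD bytes_emitted=0
After char 3 ('H'=7): chars_in_quartet=4 acc=0xC5F747 -> emit C5 F7 47, reset; bytes_emitted=3
After char 4 ('Z'=25): chars_in_quartet=1 acc=0x19 bytes_emitted=3
After char 5 ('Q'=16): chars_in_quartet=2 acc=0x650 bytes_emitted=3
Padding '==': partial quartet acc=0x650 -> emit 65; bytes_emitted=4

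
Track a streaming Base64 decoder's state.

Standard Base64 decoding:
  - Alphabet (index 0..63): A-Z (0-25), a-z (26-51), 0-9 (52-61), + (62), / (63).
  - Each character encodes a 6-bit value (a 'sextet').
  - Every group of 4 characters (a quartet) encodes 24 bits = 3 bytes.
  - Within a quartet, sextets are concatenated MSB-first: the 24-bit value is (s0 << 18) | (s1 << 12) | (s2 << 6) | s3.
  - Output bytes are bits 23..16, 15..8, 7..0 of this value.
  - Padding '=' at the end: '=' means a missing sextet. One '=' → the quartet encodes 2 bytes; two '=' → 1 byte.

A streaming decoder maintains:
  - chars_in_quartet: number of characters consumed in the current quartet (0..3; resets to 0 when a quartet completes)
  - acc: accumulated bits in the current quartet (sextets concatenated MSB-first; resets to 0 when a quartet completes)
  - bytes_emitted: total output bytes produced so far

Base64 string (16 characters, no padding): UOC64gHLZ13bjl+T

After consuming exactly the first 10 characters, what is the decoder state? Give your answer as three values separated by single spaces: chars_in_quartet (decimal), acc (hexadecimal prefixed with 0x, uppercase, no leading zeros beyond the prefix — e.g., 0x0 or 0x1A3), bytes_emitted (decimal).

Answer: 2 0x675 6

Derivation:
After char 0 ('U'=20): chars_in_quartet=1 acc=0x14 bytes_emitted=0
After char 1 ('O'=14): chars_in_quartet=2 acc=0x50E bytes_emitted=0
After char 2 ('C'=2): chars_in_quartet=3 acc=0x14382 bytes_emitted=0
After char 3 ('6'=58): chars_in_quartet=4 acc=0x50E0BA -> emit 50 E0 BA, reset; bytes_emitted=3
After char 4 ('4'=56): chars_in_quartet=1 acc=0x38 bytes_emitted=3
After char 5 ('g'=32): chars_in_quartet=2 acc=0xE20 bytes_emitted=3
After char 6 ('H'=7): chars_in_quartet=3 acc=0x38807 bytes_emitted=3
After char 7 ('L'=11): chars_in_quartet=4 acc=0xE201CB -> emit E2 01 CB, reset; bytes_emitted=6
After char 8 ('Z'=25): chars_in_quartet=1 acc=0x19 bytes_emitted=6
After char 9 ('1'=53): chars_in_quartet=2 acc=0x675 bytes_emitted=6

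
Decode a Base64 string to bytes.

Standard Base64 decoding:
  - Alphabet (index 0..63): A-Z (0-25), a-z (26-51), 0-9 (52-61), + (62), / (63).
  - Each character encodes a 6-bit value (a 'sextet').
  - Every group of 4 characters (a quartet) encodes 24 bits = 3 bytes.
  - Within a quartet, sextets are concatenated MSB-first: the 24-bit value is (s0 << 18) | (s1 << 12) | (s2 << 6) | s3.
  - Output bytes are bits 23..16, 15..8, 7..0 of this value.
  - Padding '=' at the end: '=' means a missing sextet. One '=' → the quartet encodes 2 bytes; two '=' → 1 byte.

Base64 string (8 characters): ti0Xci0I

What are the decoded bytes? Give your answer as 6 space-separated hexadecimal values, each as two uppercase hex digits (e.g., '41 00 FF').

After char 0 ('t'=45): chars_in_quartet=1 acc=0x2D bytes_emitted=0
After char 1 ('i'=34): chars_in_quartet=2 acc=0xB62 bytes_emitted=0
After char 2 ('0'=52): chars_in_quartet=3 acc=0x2D8B4 bytes_emitted=0
After char 3 ('X'=23): chars_in_quartet=4 acc=0xB62D17 -> emit B6 2D 17, reset; bytes_emitted=3
After char 4 ('c'=28): chars_in_quartet=1 acc=0x1C bytes_emitted=3
After char 5 ('i'=34): chars_in_quartet=2 acc=0x722 bytes_emitted=3
After char 6 ('0'=52): chars_in_quartet=3 acc=0x1C8B4 bytes_emitted=3
After char 7 ('I'=8): chars_in_quartet=4 acc=0x722D08 -> emit 72 2D 08, reset; bytes_emitted=6

Answer: B6 2D 17 72 2D 08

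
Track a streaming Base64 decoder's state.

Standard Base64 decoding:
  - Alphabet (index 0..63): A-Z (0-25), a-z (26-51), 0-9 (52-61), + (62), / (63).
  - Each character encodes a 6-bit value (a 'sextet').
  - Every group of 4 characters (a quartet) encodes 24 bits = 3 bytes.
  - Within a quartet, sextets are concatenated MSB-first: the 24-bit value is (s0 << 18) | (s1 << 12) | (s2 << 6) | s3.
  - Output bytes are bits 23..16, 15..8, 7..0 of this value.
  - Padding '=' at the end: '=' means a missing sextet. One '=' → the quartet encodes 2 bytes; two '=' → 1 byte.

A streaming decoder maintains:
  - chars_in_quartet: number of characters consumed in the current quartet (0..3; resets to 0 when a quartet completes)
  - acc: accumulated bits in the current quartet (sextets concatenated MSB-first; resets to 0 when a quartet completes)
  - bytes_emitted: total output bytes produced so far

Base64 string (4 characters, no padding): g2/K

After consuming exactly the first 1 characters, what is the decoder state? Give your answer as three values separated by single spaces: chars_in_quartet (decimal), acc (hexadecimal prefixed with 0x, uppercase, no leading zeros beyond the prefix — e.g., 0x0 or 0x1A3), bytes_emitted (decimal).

Answer: 1 0x20 0

Derivation:
After char 0 ('g'=32): chars_in_quartet=1 acc=0x20 bytes_emitted=0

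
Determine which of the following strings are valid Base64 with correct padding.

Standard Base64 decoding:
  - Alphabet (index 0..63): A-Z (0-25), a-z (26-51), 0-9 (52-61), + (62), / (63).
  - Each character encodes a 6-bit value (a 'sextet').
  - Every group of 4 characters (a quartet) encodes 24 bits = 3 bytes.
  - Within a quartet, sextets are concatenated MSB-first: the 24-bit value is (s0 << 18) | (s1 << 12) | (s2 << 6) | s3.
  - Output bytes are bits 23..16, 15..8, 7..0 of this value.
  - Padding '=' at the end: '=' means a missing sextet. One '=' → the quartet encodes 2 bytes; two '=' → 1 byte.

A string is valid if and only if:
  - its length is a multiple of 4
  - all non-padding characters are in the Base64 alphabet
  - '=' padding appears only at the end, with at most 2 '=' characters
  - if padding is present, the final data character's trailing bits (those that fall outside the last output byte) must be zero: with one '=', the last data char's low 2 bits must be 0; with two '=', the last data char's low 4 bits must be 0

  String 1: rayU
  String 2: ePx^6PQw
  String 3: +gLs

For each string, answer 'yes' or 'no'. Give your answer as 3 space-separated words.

String 1: 'rayU' → valid
String 2: 'ePx^6PQw' → invalid (bad char(s): ['^'])
String 3: '+gLs' → valid

Answer: yes no yes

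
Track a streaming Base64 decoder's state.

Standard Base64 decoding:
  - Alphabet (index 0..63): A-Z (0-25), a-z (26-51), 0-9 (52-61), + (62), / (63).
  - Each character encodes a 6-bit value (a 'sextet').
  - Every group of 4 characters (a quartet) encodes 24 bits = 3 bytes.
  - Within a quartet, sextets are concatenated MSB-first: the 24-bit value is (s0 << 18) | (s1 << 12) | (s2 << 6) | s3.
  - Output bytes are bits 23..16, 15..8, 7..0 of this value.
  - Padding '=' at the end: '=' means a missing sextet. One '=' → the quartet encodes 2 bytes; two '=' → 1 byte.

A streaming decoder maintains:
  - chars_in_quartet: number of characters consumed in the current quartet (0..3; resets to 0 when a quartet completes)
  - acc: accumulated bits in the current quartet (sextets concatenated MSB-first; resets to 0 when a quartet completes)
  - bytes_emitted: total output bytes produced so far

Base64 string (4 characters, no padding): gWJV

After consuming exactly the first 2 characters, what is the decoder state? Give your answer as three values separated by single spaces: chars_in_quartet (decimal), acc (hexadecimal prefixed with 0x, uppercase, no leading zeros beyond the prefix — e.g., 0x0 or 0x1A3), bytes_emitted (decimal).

Answer: 2 0x816 0

Derivation:
After char 0 ('g'=32): chars_in_quartet=1 acc=0x20 bytes_emitted=0
After char 1 ('W'=22): chars_in_quartet=2 acc=0x816 bytes_emitted=0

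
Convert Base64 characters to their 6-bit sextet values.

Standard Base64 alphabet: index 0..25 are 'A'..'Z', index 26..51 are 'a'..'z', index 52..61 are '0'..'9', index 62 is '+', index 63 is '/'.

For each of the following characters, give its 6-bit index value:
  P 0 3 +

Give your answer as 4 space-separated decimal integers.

'P': A..Z range, ord('P') − ord('A') = 15
'0': 0..9 range, 52 + ord('0') − ord('0') = 52
'3': 0..9 range, 52 + ord('3') − ord('0') = 55
'+': index 62

Answer: 15 52 55 62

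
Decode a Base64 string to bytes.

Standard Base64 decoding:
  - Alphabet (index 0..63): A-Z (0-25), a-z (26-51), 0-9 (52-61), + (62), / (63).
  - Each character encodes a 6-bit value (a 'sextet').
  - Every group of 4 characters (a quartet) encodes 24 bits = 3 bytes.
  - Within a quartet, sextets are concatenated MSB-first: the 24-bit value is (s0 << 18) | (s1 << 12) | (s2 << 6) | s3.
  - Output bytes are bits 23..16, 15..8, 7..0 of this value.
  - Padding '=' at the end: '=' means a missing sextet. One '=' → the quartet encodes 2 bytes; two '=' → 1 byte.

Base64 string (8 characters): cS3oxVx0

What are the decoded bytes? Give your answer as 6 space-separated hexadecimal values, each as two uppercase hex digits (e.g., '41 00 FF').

Answer: 71 2D E8 C5 5C 74

Derivation:
After char 0 ('c'=28): chars_in_quartet=1 acc=0x1C bytes_emitted=0
After char 1 ('S'=18): chars_in_quartet=2 acc=0x712 bytes_emitted=0
After char 2 ('3'=55): chars_in_quartet=3 acc=0x1C4B7 bytes_emitted=0
After char 3 ('o'=40): chars_in_quartet=4 acc=0x712DE8 -> emit 71 2D E8, reset; bytes_emitted=3
After char 4 ('x'=49): chars_in_quartet=1 acc=0x31 bytes_emitted=3
After char 5 ('V'=21): chars_in_quartet=2 acc=0xC55 bytes_emitted=3
After char 6 ('x'=49): chars_in_quartet=3 acc=0x31571 bytes_emitted=3
After char 7 ('0'=52): chars_in_quartet=4 acc=0xC55C74 -> emit C5 5C 74, reset; bytes_emitted=6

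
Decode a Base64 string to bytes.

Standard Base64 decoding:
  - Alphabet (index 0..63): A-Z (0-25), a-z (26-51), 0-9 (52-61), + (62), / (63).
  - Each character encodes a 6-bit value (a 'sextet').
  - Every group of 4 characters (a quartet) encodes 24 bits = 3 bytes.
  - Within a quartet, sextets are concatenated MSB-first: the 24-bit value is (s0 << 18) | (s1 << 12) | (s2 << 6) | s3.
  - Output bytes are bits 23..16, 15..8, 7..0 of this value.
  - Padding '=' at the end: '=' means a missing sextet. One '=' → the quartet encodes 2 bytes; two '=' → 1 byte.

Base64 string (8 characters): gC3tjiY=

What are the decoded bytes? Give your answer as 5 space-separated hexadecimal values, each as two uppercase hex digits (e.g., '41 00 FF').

Answer: 80 2D ED 8E 26

Derivation:
After char 0 ('g'=32): chars_in_quartet=1 acc=0x20 bytes_emitted=0
After char 1 ('C'=2): chars_in_quartet=2 acc=0x802 bytes_emitted=0
After char 2 ('3'=55): chars_in_quartet=3 acc=0x200B7 bytes_emitted=0
After char 3 ('t'=45): chars_in_quartet=4 acc=0x802DED -> emit 80 2D ED, reset; bytes_emitted=3
After char 4 ('j'=35): chars_in_quartet=1 acc=0x23 bytes_emitted=3
After char 5 ('i'=34): chars_in_quartet=2 acc=0x8E2 bytes_emitted=3
After char 6 ('Y'=24): chars_in_quartet=3 acc=0x23898 bytes_emitted=3
Padding '=': partial quartet acc=0x23898 -> emit 8E 26; bytes_emitted=5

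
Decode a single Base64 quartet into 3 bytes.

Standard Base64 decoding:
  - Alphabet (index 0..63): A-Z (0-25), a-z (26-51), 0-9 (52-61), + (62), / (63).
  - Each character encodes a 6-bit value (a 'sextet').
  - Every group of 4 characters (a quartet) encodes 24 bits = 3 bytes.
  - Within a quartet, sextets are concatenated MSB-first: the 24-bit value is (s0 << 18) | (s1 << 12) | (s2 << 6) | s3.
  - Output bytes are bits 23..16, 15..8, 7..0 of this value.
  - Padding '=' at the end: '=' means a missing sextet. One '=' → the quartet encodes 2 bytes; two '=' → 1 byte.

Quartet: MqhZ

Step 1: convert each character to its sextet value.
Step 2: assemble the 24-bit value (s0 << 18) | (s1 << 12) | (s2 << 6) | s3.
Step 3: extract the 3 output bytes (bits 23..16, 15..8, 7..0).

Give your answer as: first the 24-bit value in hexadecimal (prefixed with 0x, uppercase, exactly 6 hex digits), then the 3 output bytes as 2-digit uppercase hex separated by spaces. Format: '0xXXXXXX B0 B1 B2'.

Answer: 0x32A859 32 A8 59

Derivation:
Sextets: M=12, q=42, h=33, Z=25
24-bit: (12<<18) | (42<<12) | (33<<6) | 25
      = 0x300000 | 0x02A000 | 0x000840 | 0x000019
      = 0x32A859
Bytes: (v>>16)&0xFF=32, (v>>8)&0xFF=A8, v&0xFF=59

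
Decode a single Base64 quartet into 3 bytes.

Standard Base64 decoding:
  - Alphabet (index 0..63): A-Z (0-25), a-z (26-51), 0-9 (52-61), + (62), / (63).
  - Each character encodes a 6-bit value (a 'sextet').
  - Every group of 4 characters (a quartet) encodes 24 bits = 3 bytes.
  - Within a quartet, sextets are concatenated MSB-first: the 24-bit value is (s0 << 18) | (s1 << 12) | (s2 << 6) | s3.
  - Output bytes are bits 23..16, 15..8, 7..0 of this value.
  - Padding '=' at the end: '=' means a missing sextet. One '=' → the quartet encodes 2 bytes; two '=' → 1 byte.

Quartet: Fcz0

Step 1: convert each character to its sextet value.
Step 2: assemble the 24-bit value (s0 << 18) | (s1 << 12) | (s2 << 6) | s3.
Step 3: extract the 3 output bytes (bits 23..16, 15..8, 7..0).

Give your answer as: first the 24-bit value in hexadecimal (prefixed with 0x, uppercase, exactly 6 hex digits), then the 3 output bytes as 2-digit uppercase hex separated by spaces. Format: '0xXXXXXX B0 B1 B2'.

Answer: 0x15CCF4 15 CC F4

Derivation:
Sextets: F=5, c=28, z=51, 0=52
24-bit: (5<<18) | (28<<12) | (51<<6) | 52
      = 0x140000 | 0x01C000 | 0x000CC0 | 0x000034
      = 0x15CCF4
Bytes: (v>>16)&0xFF=15, (v>>8)&0xFF=CC, v&0xFF=F4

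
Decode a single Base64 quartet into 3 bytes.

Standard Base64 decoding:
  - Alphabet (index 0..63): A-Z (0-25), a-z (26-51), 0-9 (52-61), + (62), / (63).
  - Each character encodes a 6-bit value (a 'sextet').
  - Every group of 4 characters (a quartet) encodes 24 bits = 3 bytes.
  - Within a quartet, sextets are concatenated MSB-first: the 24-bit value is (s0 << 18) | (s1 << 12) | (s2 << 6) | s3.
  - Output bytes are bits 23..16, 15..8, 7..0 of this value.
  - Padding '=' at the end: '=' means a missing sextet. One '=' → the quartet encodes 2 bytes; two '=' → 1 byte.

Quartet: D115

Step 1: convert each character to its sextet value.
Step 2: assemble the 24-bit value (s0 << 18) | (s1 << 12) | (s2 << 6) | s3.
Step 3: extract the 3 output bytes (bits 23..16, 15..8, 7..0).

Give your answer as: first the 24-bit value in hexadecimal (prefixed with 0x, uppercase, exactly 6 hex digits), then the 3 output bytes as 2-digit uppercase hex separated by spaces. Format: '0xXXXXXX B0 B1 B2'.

Sextets: D=3, 1=53, 1=53, 5=57
24-bit: (3<<18) | (53<<12) | (53<<6) | 57
      = 0x0C0000 | 0x035000 | 0x000D40 | 0x000039
      = 0x0F5D79
Bytes: (v>>16)&0xFF=0F, (v>>8)&0xFF=5D, v&0xFF=79

Answer: 0x0F5D79 0F 5D 79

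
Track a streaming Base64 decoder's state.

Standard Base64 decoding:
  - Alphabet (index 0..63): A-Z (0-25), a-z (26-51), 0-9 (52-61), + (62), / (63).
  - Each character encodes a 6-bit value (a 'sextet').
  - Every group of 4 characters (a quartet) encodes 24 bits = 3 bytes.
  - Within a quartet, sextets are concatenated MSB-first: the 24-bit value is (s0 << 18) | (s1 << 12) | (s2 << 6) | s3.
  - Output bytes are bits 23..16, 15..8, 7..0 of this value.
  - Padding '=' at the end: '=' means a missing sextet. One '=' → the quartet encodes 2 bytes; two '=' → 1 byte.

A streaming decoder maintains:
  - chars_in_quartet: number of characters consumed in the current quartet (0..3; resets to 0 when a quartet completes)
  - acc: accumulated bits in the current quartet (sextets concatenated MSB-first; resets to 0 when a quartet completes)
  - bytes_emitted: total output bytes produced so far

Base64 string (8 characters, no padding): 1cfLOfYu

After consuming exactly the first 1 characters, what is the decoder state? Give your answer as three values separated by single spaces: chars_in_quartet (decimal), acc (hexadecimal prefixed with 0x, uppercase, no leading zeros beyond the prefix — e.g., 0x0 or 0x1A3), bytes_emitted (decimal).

After char 0 ('1'=53): chars_in_quartet=1 acc=0x35 bytes_emitted=0

Answer: 1 0x35 0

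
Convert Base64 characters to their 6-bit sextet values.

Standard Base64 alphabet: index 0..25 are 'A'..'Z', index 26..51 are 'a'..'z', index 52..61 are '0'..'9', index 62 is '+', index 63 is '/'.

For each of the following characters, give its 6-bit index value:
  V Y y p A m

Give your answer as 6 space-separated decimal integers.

'V': A..Z range, ord('V') − ord('A') = 21
'Y': A..Z range, ord('Y') − ord('A') = 24
'y': a..z range, 26 + ord('y') − ord('a') = 50
'p': a..z range, 26 + ord('p') − ord('a') = 41
'A': A..Z range, ord('A') − ord('A') = 0
'm': a..z range, 26 + ord('m') − ord('a') = 38

Answer: 21 24 50 41 0 38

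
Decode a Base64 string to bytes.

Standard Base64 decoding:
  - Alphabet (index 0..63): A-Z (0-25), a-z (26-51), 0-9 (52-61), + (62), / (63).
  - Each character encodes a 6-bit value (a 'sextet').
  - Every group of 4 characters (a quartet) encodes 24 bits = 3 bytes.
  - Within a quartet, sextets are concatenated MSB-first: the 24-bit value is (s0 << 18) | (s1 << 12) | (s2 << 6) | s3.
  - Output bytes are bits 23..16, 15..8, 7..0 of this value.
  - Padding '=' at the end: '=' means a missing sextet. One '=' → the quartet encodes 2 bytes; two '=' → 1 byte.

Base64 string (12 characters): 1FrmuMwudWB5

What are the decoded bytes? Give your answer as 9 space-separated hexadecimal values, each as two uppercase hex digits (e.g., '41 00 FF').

Answer: D4 5A E6 B8 CC 2E 75 60 79

Derivation:
After char 0 ('1'=53): chars_in_quartet=1 acc=0x35 bytes_emitted=0
After char 1 ('F'=5): chars_in_quartet=2 acc=0xD45 bytes_emitted=0
After char 2 ('r'=43): chars_in_quartet=3 acc=0x3516B bytes_emitted=0
After char 3 ('m'=38): chars_in_quartet=4 acc=0xD45AE6 -> emit D4 5A E6, reset; bytes_emitted=3
After char 4 ('u'=46): chars_in_quartet=1 acc=0x2E bytes_emitted=3
After char 5 ('M'=12): chars_in_quartet=2 acc=0xB8C bytes_emitted=3
After char 6 ('w'=48): chars_in_quartet=3 acc=0x2E330 bytes_emitted=3
After char 7 ('u'=46): chars_in_quartet=4 acc=0xB8CC2E -> emit B8 CC 2E, reset; bytes_emitted=6
After char 8 ('d'=29): chars_in_quartet=1 acc=0x1D bytes_emitted=6
After char 9 ('W'=22): chars_in_quartet=2 acc=0x756 bytes_emitted=6
After char 10 ('B'=1): chars_in_quartet=3 acc=0x1D581 bytes_emitted=6
After char 11 ('5'=57): chars_in_quartet=4 acc=0x756079 -> emit 75 60 79, reset; bytes_emitted=9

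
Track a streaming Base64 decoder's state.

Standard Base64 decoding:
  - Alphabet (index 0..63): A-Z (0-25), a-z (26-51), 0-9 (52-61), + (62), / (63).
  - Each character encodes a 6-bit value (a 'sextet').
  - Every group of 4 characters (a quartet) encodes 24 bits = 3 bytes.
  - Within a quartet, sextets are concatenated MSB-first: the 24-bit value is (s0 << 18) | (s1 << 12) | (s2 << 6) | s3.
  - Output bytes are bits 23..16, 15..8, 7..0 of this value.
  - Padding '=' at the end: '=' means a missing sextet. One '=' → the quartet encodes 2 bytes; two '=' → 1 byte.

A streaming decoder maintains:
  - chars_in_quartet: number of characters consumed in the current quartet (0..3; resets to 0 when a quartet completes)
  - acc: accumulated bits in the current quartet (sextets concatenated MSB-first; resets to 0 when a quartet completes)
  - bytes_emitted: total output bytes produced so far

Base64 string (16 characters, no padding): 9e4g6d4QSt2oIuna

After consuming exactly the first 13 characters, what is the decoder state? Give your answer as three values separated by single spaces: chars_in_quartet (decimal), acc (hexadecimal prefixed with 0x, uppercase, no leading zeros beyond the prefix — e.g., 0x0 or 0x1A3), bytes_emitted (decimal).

Answer: 1 0x8 9

Derivation:
After char 0 ('9'=61): chars_in_quartet=1 acc=0x3D bytes_emitted=0
After char 1 ('e'=30): chars_in_quartet=2 acc=0xF5E bytes_emitted=0
After char 2 ('4'=56): chars_in_quartet=3 acc=0x3D7B8 bytes_emitted=0
After char 3 ('g'=32): chars_in_quartet=4 acc=0xF5EE20 -> emit F5 EE 20, reset; bytes_emitted=3
After char 4 ('6'=58): chars_in_quartet=1 acc=0x3A bytes_emitted=3
After char 5 ('d'=29): chars_in_quartet=2 acc=0xE9D bytes_emitted=3
After char 6 ('4'=56): chars_in_quartet=3 acc=0x3A778 bytes_emitted=3
After char 7 ('Q'=16): chars_in_quartet=4 acc=0xE9DE10 -> emit E9 DE 10, reset; bytes_emitted=6
After char 8 ('S'=18): chars_in_quartet=1 acc=0x12 bytes_emitted=6
After char 9 ('t'=45): chars_in_quartet=2 acc=0x4AD bytes_emitted=6
After char 10 ('2'=54): chars_in_quartet=3 acc=0x12B76 bytes_emitted=6
After char 11 ('o'=40): chars_in_quartet=4 acc=0x4ADDA8 -> emit 4A DD A8, reset; bytes_emitted=9
After char 12 ('I'=8): chars_in_quartet=1 acc=0x8 bytes_emitted=9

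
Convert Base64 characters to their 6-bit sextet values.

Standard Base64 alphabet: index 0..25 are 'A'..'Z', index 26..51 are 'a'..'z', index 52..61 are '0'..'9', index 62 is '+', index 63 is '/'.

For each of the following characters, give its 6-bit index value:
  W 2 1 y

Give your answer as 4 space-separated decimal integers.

Answer: 22 54 53 50

Derivation:
'W': A..Z range, ord('W') − ord('A') = 22
'2': 0..9 range, 52 + ord('2') − ord('0') = 54
'1': 0..9 range, 52 + ord('1') − ord('0') = 53
'y': a..z range, 26 + ord('y') − ord('a') = 50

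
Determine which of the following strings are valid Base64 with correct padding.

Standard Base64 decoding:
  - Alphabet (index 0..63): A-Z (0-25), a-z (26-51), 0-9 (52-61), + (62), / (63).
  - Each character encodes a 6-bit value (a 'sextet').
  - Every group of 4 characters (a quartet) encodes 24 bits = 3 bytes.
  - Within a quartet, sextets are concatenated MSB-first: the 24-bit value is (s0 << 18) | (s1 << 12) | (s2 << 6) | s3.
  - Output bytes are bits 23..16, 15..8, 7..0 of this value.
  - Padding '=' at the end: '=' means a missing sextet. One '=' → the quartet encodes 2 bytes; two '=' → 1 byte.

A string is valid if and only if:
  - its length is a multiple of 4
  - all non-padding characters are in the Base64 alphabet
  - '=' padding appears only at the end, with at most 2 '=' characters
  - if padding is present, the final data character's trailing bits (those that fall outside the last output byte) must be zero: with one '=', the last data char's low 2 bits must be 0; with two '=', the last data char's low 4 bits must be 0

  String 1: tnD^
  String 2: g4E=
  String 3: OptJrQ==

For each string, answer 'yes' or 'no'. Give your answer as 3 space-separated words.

Answer: no yes yes

Derivation:
String 1: 'tnD^' → invalid (bad char(s): ['^'])
String 2: 'g4E=' → valid
String 3: 'OptJrQ==' → valid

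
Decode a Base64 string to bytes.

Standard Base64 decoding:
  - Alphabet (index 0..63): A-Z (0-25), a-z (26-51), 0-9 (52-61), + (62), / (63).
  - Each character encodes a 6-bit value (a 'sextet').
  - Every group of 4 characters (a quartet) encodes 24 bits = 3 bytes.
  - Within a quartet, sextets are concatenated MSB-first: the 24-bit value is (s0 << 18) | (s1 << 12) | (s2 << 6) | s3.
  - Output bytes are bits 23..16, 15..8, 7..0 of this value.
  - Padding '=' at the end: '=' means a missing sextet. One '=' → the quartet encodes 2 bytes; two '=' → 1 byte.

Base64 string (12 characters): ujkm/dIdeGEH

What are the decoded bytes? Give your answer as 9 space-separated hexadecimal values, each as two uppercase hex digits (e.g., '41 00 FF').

Answer: BA 39 26 FD D2 1D 78 61 07

Derivation:
After char 0 ('u'=46): chars_in_quartet=1 acc=0x2E bytes_emitted=0
After char 1 ('j'=35): chars_in_quartet=2 acc=0xBA3 bytes_emitted=0
After char 2 ('k'=36): chars_in_quartet=3 acc=0x2E8E4 bytes_emitted=0
After char 3 ('m'=38): chars_in_quartet=4 acc=0xBA3926 -> emit BA 39 26, reset; bytes_emitted=3
After char 4 ('/'=63): chars_in_quartet=1 acc=0x3F bytes_emitted=3
After char 5 ('d'=29): chars_in_quartet=2 acc=0xFDD bytes_emitted=3
After char 6 ('I'=8): chars_in_quartet=3 acc=0x3F748 bytes_emitted=3
After char 7 ('d'=29): chars_in_quartet=4 acc=0xFDD21D -> emit FD D2 1D, reset; bytes_emitted=6
After char 8 ('e'=30): chars_in_quartet=1 acc=0x1E bytes_emitted=6
After char 9 ('G'=6): chars_in_quartet=2 acc=0x786 bytes_emitted=6
After char 10 ('E'=4): chars_in_quartet=3 acc=0x1E184 bytes_emitted=6
After char 11 ('H'=7): chars_in_quartet=4 acc=0x786107 -> emit 78 61 07, reset; bytes_emitted=9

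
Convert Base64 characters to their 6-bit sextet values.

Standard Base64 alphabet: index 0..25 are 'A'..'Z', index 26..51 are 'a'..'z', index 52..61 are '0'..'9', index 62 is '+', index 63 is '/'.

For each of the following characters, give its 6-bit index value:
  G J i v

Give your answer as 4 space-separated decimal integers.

Answer: 6 9 34 47

Derivation:
'G': A..Z range, ord('G') − ord('A') = 6
'J': A..Z range, ord('J') − ord('A') = 9
'i': a..z range, 26 + ord('i') − ord('a') = 34
'v': a..z range, 26 + ord('v') − ord('a') = 47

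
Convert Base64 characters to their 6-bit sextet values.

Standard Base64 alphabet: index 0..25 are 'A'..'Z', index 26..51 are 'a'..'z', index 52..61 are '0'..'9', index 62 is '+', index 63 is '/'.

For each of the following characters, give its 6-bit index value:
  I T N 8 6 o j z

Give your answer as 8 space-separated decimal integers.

'I': A..Z range, ord('I') − ord('A') = 8
'T': A..Z range, ord('T') − ord('A') = 19
'N': A..Z range, ord('N') − ord('A') = 13
'8': 0..9 range, 52 + ord('8') − ord('0') = 60
'6': 0..9 range, 52 + ord('6') − ord('0') = 58
'o': a..z range, 26 + ord('o') − ord('a') = 40
'j': a..z range, 26 + ord('j') − ord('a') = 35
'z': a..z range, 26 + ord('z') − ord('a') = 51

Answer: 8 19 13 60 58 40 35 51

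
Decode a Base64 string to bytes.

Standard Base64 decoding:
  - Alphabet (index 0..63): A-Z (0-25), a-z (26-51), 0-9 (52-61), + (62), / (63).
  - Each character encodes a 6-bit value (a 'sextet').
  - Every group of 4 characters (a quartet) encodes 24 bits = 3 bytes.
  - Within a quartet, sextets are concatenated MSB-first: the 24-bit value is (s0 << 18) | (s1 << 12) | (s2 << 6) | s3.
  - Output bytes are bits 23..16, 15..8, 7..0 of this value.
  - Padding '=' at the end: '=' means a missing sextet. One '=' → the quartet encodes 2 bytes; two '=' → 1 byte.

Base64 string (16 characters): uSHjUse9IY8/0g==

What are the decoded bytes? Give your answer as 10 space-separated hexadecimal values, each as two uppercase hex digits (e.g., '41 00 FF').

After char 0 ('u'=46): chars_in_quartet=1 acc=0x2E bytes_emitted=0
After char 1 ('S'=18): chars_in_quartet=2 acc=0xB92 bytes_emitted=0
After char 2 ('H'=7): chars_in_quartet=3 acc=0x2E487 bytes_emitted=0
After char 3 ('j'=35): chars_in_quartet=4 acc=0xB921E3 -> emit B9 21 E3, reset; bytes_emitted=3
After char 4 ('U'=20): chars_in_quartet=1 acc=0x14 bytes_emitted=3
After char 5 ('s'=44): chars_in_quartet=2 acc=0x52C bytes_emitted=3
After char 6 ('e'=30): chars_in_quartet=3 acc=0x14B1E bytes_emitted=3
After char 7 ('9'=61): chars_in_quartet=4 acc=0x52C7BD -> emit 52 C7 BD, reset; bytes_emitted=6
After char 8 ('I'=8): chars_in_quartet=1 acc=0x8 bytes_emitted=6
After char 9 ('Y'=24): chars_in_quartet=2 acc=0x218 bytes_emitted=6
After char 10 ('8'=60): chars_in_quartet=3 acc=0x863C bytes_emitted=6
After char 11 ('/'=63): chars_in_quartet=4 acc=0x218F3F -> emit 21 8F 3F, reset; bytes_emitted=9
After char 12 ('0'=52): chars_in_quartet=1 acc=0x34 bytes_emitted=9
After char 13 ('g'=32): chars_in_quartet=2 acc=0xD20 bytes_emitted=9
Padding '==': partial quartet acc=0xD20 -> emit D2; bytes_emitted=10

Answer: B9 21 E3 52 C7 BD 21 8F 3F D2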